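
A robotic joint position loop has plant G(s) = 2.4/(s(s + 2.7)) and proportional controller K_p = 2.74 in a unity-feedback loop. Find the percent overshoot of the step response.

The closed-loop denominator s² + 2.7s + 6.576 gives ω_n = √6.576 = 2.564 and ζ = 2.7/(2ω_n) = 0.5264.
%OS = 100·exp(−πζ/√(1−ζ²)) = 100·exp(−π·0.5264/√0.7229) = 14.3%.

14.3%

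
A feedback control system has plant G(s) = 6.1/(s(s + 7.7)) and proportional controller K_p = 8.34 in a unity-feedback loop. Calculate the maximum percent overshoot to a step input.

13.3%

Closed-loop characteristic equation: s² + 7.7s + 50.87 = 0, so ω_n = 7.133 rad/s and ζ = 7.7/(2·7.133) = 0.5398.
%OS = 100·exp(−πζ/√(1−ζ²)) = 100·exp(−π·0.5398/√0.7086) = 13.3%.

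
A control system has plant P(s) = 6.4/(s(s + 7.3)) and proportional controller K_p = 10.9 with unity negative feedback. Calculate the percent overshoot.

21.7%

Closed-loop characteristic equation: s² + 7.3s + 69.76 = 0, so ω_n = 8.352 rad/s and ζ = 7.3/(2·8.352) = 0.437.
%OS = 100·exp(−πζ/√(1−ζ²)) = 100·exp(−π·0.437/√0.809) = 21.7%.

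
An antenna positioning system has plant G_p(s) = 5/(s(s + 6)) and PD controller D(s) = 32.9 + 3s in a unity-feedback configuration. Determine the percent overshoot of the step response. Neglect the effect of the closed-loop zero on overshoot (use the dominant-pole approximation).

Forward path: (32.9 + 3s)·5/(s(s+6)). The closed-loop characteristic equation is s² + (6 + 5·3)s + 5·32.9 = 0.
That is s² + 21s + 164.5 = 0, so ω_n = 12.83 rad/s and ζ = 21/(2·12.83) = 0.8187.
%OS = 100·exp(−πζ/√(1−ζ²)) = 1.13%.

1.13%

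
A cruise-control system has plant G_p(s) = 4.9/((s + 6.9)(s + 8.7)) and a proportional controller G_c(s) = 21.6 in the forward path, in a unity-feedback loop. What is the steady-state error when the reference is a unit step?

The loop is type 0. Static position error constant K_pos = G_c(0)·G_p(0) = 21.6·0.08163 = 1.763.
Steady-state error to a unit step: e_ss = 1/(1+K_pos) = 1/2.763 = 0.362.

0.362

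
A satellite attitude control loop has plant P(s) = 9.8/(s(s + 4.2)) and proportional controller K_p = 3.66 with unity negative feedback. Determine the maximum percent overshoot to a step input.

Closed-loop characteristic equation: s² + 4.2s + 35.87 = 0, so ω_n = 5.989 rad/s and ζ = 4.2/(2·5.989) = 0.3506.
%OS = 100·exp(−πζ/√(1−ζ²)) = 100·exp(−π·0.3506/√0.877) = 30.8%.

30.8%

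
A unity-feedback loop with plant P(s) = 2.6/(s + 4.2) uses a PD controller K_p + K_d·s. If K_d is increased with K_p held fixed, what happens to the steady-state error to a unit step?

K_d affects only the transient (the s-coefficient); the DC loop gain, and hence e_ss, depends only on K_p.

unchanged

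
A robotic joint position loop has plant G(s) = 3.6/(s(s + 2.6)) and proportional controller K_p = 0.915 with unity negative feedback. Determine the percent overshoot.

3.98%

The closed-loop denominator s² + 2.6s + 3.294 gives ω_n = √3.294 = 1.815 and ζ = 2.6/(2ω_n) = 0.7163.
%OS = 100·exp(−πζ/√(1−ζ²)) = 100·exp(−π·0.7163/√0.4869) = 3.98%.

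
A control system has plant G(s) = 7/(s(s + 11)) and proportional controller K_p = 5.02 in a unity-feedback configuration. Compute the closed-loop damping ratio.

ζ = 0.928

With unity feedback the closed-loop characteristic equation is s² + 11s + 5.02·7 = s² + 11s + 35.14 = 0.
Matching s² + 2ζω_n s + ω_n²: ω_n = √35.14 = 5.928 rad/s and 2ζω_n = 11, so ζ = 11/(2·5.928) = 0.928.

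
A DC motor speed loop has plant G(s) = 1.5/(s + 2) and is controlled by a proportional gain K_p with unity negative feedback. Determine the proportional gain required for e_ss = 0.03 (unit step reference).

For a type-0 loop with proportional control, e_ss = 1/(1 + K_p·G(0)).
G(0) = 0.75. Require 1/(1 + K_p·0.75) = 0.03, so 1 + 0.75·K_p = 33.33.
K_p = (33.33 − 1)/0.75 = 43.1.

K_p = 43.1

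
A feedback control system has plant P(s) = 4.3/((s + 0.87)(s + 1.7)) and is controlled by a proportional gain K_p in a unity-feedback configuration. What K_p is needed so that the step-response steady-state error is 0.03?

K_p = 11.1

For a type-0 loop with proportional control, e_ss = 1/(1 + K_p·P(0)).
P(0) = 2.907. Require 1/(1 + K_p·2.907) = 0.03, so 1 + 2.907·K_p = 33.33.
K_p = (33.33 − 1)/2.907 = 11.1.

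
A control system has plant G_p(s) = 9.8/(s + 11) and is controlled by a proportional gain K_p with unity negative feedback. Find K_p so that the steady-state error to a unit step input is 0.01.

K_p = 111

The loop is type 0, so e_ss(step) = 1/(1 + K_pos) with K_pos = K_p·G_p(0).
G_p(0) = 0.8909. Require 1/(1 + K_p·0.8909) = 0.01, so 1 + 0.8909·K_p = 100.
K_p = (100 − 1)/0.8909 = 111.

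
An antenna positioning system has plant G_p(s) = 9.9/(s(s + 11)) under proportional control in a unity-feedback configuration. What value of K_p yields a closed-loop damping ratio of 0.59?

K_p = 8.78

Closed-loop characteristic equation: s² + 11s + K_p·9.9 = 0.
So ω_n = √(9.9K_p) and 2ζω_n = 11, giving ζ = 11/(2√(9.9K_p)).
Setting ζ = 0.59: √(9.9K_p) = 11/(2·0.59) = 9.322, so K_p = 86.9/9.9 = 8.78.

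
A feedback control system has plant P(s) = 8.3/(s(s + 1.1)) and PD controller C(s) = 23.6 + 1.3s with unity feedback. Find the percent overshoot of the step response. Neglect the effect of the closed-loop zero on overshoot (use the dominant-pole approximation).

Forward path: (23.6 + 1.3s)·8.3/(s(s+1.1)). The closed-loop characteristic equation is s² + (1.1 + 8.3·1.3)s + 8.3·23.6 = 0.
That is s² + 11.89s + 195.9 = 0, so ω_n = 14 rad/s and ζ = 11.89/(2·14) = 0.4248.
%OS = 100·exp(−πζ/√(1−ζ²)) = 22.9%.

22.9%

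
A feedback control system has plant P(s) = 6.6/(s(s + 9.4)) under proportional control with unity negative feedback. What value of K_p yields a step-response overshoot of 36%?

K_p = 35

From %OS = 100·exp(−πζ/√(1−ζ²)) = 36%, ζ = −ln(0.36)/√(π²+ln²(0.36)) = 0.3093.
Characteristic equation s² + 9.4s + 6.6K_p = 0 gives ζ = 9.4/(2√(6.6K_p)).
Setting ζ = 0.3093: √(6.6K_p) = 9.4/(2·0.3093) = 15.2, so K_p = 231/6.6 = 35.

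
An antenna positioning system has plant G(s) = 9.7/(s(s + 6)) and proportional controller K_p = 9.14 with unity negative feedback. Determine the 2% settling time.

Closed-loop characteristic equation: s² + 6s + 88.66 = 0, so ω_n = 9.416 rad/s and ζ = 6/(2·9.416) = 0.3186.
2% settling time T_s ≈ 4/(ζω_n) = 4/3 = 1.33 s.

T_s ≈ 1.33 s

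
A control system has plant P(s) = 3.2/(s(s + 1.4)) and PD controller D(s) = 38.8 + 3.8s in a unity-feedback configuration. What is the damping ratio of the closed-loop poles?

ζ = 0.608

Forward path: (38.8 + 3.8s)·3.2/(s(s+1.4)). The closed-loop characteristic equation is s² + (1.4 + 3.2·3.8)s + 3.2·38.8 = 0.
That is s² + 13.56s + 124.2 = 0, so ω_n = 11.14 rad/s and ζ = 13.56/(2·11.14) = 0.6085.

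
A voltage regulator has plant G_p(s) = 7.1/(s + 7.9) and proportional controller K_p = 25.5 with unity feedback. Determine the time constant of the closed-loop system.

Closed-loop transfer function: T(s) = K_p·G_p(s)/(1 + K_p·G_p(s)) = 181/(s + 7.9 + 181) = 181/(s + 188.9).
Time constant τ = 1/188.9 = 0.00529 s.

τ = 0.00529 s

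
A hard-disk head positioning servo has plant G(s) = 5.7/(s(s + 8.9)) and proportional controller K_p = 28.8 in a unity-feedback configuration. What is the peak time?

From 1 + K_pG(s) = 0: s² + 8.9s + 164.2 = 0 ⇒ ω_n = 12.81, ζ = 0.3473.
Damped frequency ω_d = ω_n√(1−ζ²) = 12.01 rad/s, so peak time T_p = π/ω_d = 0.261 s.

T_p = 0.261 s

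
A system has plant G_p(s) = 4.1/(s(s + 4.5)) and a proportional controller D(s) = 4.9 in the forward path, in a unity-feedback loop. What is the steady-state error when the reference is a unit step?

0

The open loop D(s)G_p(s) has a pole at the origin (type 1), so the static position error constant is infinite and e_ss = 1/(1+∞) = 0.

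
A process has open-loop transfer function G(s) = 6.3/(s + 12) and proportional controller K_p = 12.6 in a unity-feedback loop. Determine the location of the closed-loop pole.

s = -91.38

Closed-loop transfer function: T(s) = K_p·G(s)/(1 + K_p·G(s)) = 79.38/(s + 12 + 79.38) = 79.38/(s + 91.38).
The closed-loop pole is at s = −91.38.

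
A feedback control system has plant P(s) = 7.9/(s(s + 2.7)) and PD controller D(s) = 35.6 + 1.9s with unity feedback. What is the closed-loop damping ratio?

Forward path: (35.6 + 1.9s)·7.9/(s(s+2.7)). The closed-loop characteristic equation is s² + (2.7 + 7.9·1.9)s + 7.9·35.6 = 0.
That is s² + 17.71s + 281.2 = 0, so ω_n = 16.77 rad/s and ζ = 17.71/(2·16.77) = 0.528.

ζ = 0.528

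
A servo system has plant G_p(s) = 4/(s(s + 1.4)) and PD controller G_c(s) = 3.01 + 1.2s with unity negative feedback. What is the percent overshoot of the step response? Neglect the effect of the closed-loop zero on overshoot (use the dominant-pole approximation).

Forward path: (3.01 + 1.2s)·4/(s(s+1.4)). The closed-loop characteristic equation is s² + (1.4 + 4·1.2)s + 4·3.01 = 0.
That is s² + 6.2s + 12.04 = 0, so ω_n = 3.47 rad/s and ζ = 6.2/(2·3.47) = 0.8934.
%OS = 100·exp(−πζ/√(1−ζ²)) = 0.194%.

0.194%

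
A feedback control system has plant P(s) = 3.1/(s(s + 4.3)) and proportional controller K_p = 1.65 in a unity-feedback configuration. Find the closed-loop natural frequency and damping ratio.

ω_n = 2.26 rad/s, ζ = 0.951

1 + K_p·P(s) = 0 gives s² + 4.3s + 5.115 = 0.
Matching s² + 2ζω_n s + ω_n²: ω_n = √5.115 = 2.262 rad/s and 2ζω_n = 4.3, so ζ = 4.3/(2·2.262) = 0.951.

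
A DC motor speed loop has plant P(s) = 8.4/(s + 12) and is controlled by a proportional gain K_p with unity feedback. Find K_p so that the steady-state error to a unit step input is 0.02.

For a type-0 loop with proportional control, e_ss = 1/(1 + K_p·P(0)).
P(0) = 0.7. Require 1/(1 + K_p·0.7) = 0.02, so 1 + 0.7·K_p = 50.
K_p = (50 − 1)/0.7 = 70.

K_p = 70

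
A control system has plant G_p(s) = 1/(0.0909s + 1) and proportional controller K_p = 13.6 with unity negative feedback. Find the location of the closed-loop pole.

Closed loop: T(s) = K_p·G_p/(1+K_p·G_p) = 13.6/(0.0909s + 1 + 13.6), with pole at s = −(1 + 13.6)/0.0909 = −160.6.

s = -160.6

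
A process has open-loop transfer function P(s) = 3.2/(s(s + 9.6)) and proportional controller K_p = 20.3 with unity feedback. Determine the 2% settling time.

From 1 + K_pP(s) = 0: s² + 9.6s + 64.96 = 0 ⇒ ω_n = 8.06, ζ = 0.5956.
2% settling time T_s ≈ 4/(ζω_n) = 4/4.8 = 0.833 s.

T_s ≈ 0.833 s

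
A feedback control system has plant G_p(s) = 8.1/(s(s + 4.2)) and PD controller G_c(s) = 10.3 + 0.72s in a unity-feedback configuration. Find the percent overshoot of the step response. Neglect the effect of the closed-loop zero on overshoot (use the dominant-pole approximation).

Forward path: (10.3 + 0.72s)·8.1/(s(s+4.2)). The closed-loop characteristic equation is s² + (4.2 + 8.1·0.72)s + 8.1·10.3 = 0.
That is s² + 10.03s + 83.43 = 0, so ω_n = 9.134 rad/s and ζ = 10.03/(2·9.134) = 0.5492.
%OS = 100·exp(−πζ/√(1−ζ²)) = 12.7%.

12.7%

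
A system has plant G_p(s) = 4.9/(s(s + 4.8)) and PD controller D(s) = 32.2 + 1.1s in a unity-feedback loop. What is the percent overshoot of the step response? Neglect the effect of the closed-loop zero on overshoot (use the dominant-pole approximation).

Forward path: (32.2 + 1.1s)·4.9/(s(s+4.8)). The closed-loop characteristic equation is s² + (4.8 + 4.9·1.1)s + 4.9·32.2 = 0.
That is s² + 10.19s + 157.8 = 0, so ω_n = 12.56 rad/s and ζ = 10.19/(2·12.56) = 0.4056.
%OS = 100·exp(−πζ/√(1−ζ²)) = 24.8%.

24.8%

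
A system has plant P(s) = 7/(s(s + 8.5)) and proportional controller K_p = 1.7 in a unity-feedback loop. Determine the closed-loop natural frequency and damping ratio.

With unity feedback the closed-loop characteristic equation is s² + 8.5s + 1.7·7 = s² + 8.5s + 11.9 = 0.
So ω_n² = 11.9 ⇒ ω_n = 3.45 rad/s, and ζ = 8.5/(2ω_n) = 1.23.

ω_n = 3.45 rad/s, ζ = 1.23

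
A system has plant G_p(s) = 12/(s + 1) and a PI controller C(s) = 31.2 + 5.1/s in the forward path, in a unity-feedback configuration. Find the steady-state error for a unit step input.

The open loop C(s)G_p(s) has a pole at the origin (type 1), so the static position error constant is infinite and e_ss = 1/(1+∞) = 0.

0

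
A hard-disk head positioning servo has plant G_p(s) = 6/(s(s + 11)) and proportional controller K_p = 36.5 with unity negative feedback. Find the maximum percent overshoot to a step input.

28.4%

Closed-loop characteristic equation: s² + 11s + 219 = 0, so ω_n = 14.8 rad/s and ζ = 11/(2·14.8) = 0.3717.
%OS = 100·exp(−πζ/√(1−ζ²)) = 100·exp(−π·0.3717/√0.8619) = 28.4%.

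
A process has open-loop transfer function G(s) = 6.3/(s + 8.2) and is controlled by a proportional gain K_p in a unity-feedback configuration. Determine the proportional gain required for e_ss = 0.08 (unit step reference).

K_p = 15

Steady-state error for a unit step on this type-0 loop is 1/(1 + K_p·G(0)).
G(0) = 0.7683. Require 1/(1 + K_p·0.7683) = 0.08, so 1 + 0.7683·K_p = 12.5.
K_p = (12.5 − 1)/0.7683 = 15.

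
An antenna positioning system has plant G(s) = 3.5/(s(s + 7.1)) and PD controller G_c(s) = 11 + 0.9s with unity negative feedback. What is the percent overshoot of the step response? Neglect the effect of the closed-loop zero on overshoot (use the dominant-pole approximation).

1%

Forward path: (11 + 0.9s)·3.5/(s(s+7.1)). The closed-loop characteristic equation is s² + (7.1 + 3.5·0.9)s + 3.5·11 = 0.
That is s² + 10.25s + 38.5 = 0, so ω_n = 6.205 rad/s and ζ = 10.25/(2·6.205) = 0.826.
%OS = 100·exp(−πζ/√(1−ζ²)) = 1%.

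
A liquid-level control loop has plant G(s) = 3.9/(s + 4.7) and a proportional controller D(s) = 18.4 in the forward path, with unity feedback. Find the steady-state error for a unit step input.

The loop is type 0. Static position error constant K_pos = D(0)·G(0) = 18.4·0.8298 = 15.27.
Steady-state error to a unit step: e_ss = 1/(1+K_pos) = 1/16.27 = 0.0615.

0.0615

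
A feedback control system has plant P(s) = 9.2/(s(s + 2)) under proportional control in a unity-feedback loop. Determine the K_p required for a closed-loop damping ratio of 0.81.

Closed-loop characteristic equation: s² + 2s + K_p·9.2 = 0.
So ω_n = √(9.2K_p) and 2ζω_n = 2, giving ζ = 2/(2√(9.2K_p)).
Setting ζ = 0.81: √(9.2K_p) = 2/(2·0.81) = 1.235, so K_p = 1.524/9.2 = 0.166.

K_p = 0.166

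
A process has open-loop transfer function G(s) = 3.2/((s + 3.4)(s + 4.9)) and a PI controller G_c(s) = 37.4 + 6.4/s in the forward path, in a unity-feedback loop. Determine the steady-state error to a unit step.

The open loop G_c(s)G(s) has a pole at the origin (type 1), so the static position error constant is infinite and e_ss = 1/(1+∞) = 0.

0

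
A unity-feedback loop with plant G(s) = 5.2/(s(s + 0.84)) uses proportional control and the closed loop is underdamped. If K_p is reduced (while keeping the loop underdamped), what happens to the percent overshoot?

decrease

ζ = 0.84/(2√(5.2K_p)) rises as K_p falls; higher damping means less overshoot.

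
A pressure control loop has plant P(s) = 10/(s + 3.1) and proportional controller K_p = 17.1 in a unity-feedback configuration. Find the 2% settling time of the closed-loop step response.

T_s ≈ 0.023 s

Closed-loop transfer function: T(s) = K_p·P(s)/(1 + K_p·P(s)) = 171/(s + 3.1 + 171) = 171/(s + 174.1).
Time constant τ = 1/174.1 = 0.005744 s, so the 2% settling time is about 4τ = 0.023 s.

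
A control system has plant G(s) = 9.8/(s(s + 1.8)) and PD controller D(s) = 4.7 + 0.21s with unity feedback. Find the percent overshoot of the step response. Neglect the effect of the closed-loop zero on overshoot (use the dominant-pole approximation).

39.4%

Forward path: (4.7 + 0.21s)·9.8/(s(s+1.8)). The closed-loop characteristic equation is s² + (1.8 + 9.8·0.21)s + 9.8·4.7 = 0.
That is s² + 3.858s + 46.06 = 0, so ω_n = 6.787 rad/s and ζ = 3.858/(2·6.787) = 0.2842.
%OS = 100·exp(−πζ/√(1−ζ²)) = 39.4%.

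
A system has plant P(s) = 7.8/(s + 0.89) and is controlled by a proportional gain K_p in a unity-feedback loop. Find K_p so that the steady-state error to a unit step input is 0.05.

K_p = 2.17

The loop is type 0, so e_ss(step) = 1/(1 + K_pos) with K_pos = K_p·P(0).
P(0) = 8.764. Require 1/(1 + K_p·8.764) = 0.05, so 1 + 8.764·K_p = 20.
K_p = (20 − 1)/8.764 = 2.17.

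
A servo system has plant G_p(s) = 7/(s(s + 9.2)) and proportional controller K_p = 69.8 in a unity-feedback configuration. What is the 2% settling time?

From 1 + K_pG_p(s) = 0: s² + 9.2s + 488.6 = 0 ⇒ ω_n = 22.1, ζ = 0.2081.
2% settling time T_s ≈ 4/(ζω_n) = 4/4.6 = 0.87 s.

T_s ≈ 0.87 s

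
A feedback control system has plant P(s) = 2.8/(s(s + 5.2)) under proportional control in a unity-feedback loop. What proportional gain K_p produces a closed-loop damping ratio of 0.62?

K_p = 6.28

Closed-loop characteristic equation: s² + 5.2s + K_p·2.8 = 0.
So ω_n = √(2.8K_p) and 2ζω_n = 5.2, giving ζ = 5.2/(2√(2.8K_p)).
Setting ζ = 0.62: √(2.8K_p) = 5.2/(2·0.62) = 4.194, so K_p = 17.59/2.8 = 6.28.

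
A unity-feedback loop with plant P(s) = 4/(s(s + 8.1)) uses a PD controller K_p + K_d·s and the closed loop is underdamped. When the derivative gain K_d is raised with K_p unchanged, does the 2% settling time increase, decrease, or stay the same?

decrease

Characteristic equation s² + (8.1 + 4K_d)s + 4K_p = 0: raising K_d increases ζω_n = (8.1+4K_d)/2 while the loop stays underdamped, so T_s ≈ 4/(ζω_n) decreases.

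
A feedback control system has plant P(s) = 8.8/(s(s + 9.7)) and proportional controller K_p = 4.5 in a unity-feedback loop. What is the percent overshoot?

Closed-loop characteristic equation: s² + 9.7s + 39.6 = 0, so ω_n = 6.293 rad/s and ζ = 9.7/(2·6.293) = 0.7707.
%OS = 100·exp(−πζ/√(1−ζ²)) = 100·exp(−π·0.7707/√0.406) = 2.24%.

2.24%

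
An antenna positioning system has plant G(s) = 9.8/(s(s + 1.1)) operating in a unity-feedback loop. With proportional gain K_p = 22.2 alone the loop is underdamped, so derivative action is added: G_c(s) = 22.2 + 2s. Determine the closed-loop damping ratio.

ζ = 0.702

Forward path: (22.2 + 2s)·9.8/(s(s+1.1)). The closed-loop characteristic equation is s² + (1.1 + 9.8·2)s + 9.8·22.2 = 0.
That is s² + 20.7s + 217.6 = 0, so ω_n = 14.75 rad/s and ζ = 20.7/(2·14.75) = 0.7017.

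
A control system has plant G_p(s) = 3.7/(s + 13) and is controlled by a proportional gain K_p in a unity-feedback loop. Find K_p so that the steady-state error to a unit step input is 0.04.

Steady-state error for a unit step on this type-0 loop is 1/(1 + K_p·G_p(0)).
G_p(0) = 0.2846. Require 1/(1 + K_p·0.2846) = 0.04, so 1 + 0.2846·K_p = 25.
K_p = (25 − 1)/0.2846 = 84.3.

K_p = 84.3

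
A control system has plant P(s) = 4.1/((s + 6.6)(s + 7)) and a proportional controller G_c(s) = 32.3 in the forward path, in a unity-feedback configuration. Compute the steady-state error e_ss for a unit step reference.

0.259

The loop is type 0. Static position error constant K_pos = G_c(0)·P(0) = 32.3·0.08874 = 2.866.
Steady-state error to a unit step: e_ss = 1/(1+K_pos) = 1/3.866 = 0.259.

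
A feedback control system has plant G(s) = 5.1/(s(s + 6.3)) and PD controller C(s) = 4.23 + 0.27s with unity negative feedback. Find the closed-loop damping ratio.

ζ = 0.826

Forward path: (4.23 + 0.27s)·5.1/(s(s+6.3)). The closed-loop characteristic equation is s² + (6.3 + 5.1·0.27)s + 5.1·4.23 = 0.
That is s² + 7.677s + 21.57 = 0, so ω_n = 4.645 rad/s and ζ = 7.677/(2·4.645) = 0.8264.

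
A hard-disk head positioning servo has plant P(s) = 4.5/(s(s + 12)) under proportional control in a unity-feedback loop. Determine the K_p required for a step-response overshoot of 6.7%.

From %OS = 100·exp(−πζ/√(1−ζ²)) = 6.7%, ζ = −ln(0.067)/√(π²+ln²(0.067)) = 0.6522.
Characteristic equation s² + 12s + 4.5K_p = 0 gives ζ = 12/(2√(4.5K_p)).
Setting ζ = 0.6522: √(4.5K_p) = 12/(2·0.6522) = 9.199, so K_p = 84.63/4.5 = 18.8.

K_p = 18.8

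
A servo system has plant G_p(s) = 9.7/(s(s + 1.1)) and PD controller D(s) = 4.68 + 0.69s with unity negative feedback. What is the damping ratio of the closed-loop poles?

ζ = 0.578

Forward path: (4.68 + 0.69s)·9.7/(s(s+1.1)). The closed-loop characteristic equation is s² + (1.1 + 9.7·0.69)s + 9.7·4.68 = 0.
That is s² + 7.793s + 45.4 = 0, so ω_n = 6.738 rad/s and ζ = 7.793/(2·6.738) = 0.5783.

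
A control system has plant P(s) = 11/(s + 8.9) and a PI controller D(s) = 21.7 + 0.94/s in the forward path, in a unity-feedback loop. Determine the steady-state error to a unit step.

The open loop D(s)P(s) has a pole at the origin (type 1), so the static position error constant is infinite and e_ss = 1/(1+∞) = 0.

0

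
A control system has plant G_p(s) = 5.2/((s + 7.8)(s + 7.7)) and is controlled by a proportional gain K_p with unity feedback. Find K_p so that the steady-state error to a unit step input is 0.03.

K_p = 373

Steady-state error for a unit step on this type-0 loop is 1/(1 + K_p·G_p(0)).
G_p(0) = 0.08658. Require 1/(1 + K_p·0.08658) = 0.03, so 1 + 0.08658·K_p = 33.33.
K_p = (33.33 − 1)/0.08658 = 373.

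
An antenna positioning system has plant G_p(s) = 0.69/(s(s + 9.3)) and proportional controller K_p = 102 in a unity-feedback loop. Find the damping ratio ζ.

1 + K_p·G_p(s) = 0 gives s² + 9.3s + 70.38 = 0.
Matching s² + 2ζω_n s + ω_n²: ω_n = √70.38 = 8.389 rad/s and 2ζω_n = 9.3, so ζ = 9.3/(2·8.389) = 0.554.

ζ = 0.554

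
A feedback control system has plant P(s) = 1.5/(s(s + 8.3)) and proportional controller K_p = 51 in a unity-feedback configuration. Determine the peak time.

T_p = 0.408 s

Closed-loop characteristic equation: s² + 8.3s + 76.5 = 0, so ω_n = 8.746 rad/s and ζ = 8.3/(2·8.746) = 0.4745.
Damped frequency ω_d = ω_n√(1−ζ²) = 7.699 rad/s, so peak time T_p = π/ω_d = 0.408 s.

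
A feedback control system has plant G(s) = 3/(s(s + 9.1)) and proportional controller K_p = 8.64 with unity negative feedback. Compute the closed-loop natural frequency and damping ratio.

ω_n = 5.09 rad/s, ζ = 0.894

With unity feedback the closed-loop characteristic equation is s² + 9.1s + 8.64·3 = s² + 9.1s + 25.92 = 0.
So ω_n² = 25.92 ⇒ ω_n = 5.091 rad/s, and ζ = 9.1/(2ω_n) = 0.894.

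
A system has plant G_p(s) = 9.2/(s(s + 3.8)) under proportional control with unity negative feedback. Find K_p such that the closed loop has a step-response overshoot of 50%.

K_p = 8.45

From %OS = 100·exp(−πζ/√(1−ζ²)) = 50%, ζ = −ln(0.5)/√(π²+ln²(0.5)) = 0.2155.
Characteristic equation s² + 3.8s + 9.2K_p = 0 gives ζ = 3.8/(2√(9.2K_p)).
Setting ζ = 0.2155: √(9.2K_p) = 3.8/(2·0.2155) = 8.819, so K_p = 77.77/9.2 = 8.45.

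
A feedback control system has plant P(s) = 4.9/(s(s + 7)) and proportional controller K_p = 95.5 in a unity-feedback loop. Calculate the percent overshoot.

Closed-loop characteristic equation: s² + 7s + 468 = 0, so ω_n = 21.63 rad/s and ζ = 7/(2·21.63) = 0.1618.
%OS = 100·exp(−πζ/√(1−ζ²)) = 100·exp(−π·0.1618/√0.9738) = 59.7%.

59.7%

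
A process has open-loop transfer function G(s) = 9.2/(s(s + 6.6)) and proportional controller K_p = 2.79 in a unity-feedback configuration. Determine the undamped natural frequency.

ω_n = 5.07 rad/s

The closed-loop denominator is s(s+6.6) + 2.79·9.2 = s² + 6.6s + 25.67.
So ω_n² = 25.67 ⇒ ω_n = 5.066 rad/s, and ζ = 6.6/(2ω_n) = 0.651.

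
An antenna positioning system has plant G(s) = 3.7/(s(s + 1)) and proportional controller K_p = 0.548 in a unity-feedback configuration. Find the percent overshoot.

30.8%

Closed-loop characteristic equation: s² + 1s + 2.028 = 0, so ω_n = 1.424 rad/s and ζ = 1/(2·1.424) = 0.3511.
%OS = 100·exp(−πζ/√(1−ζ²)) = 100·exp(−π·0.3511/√0.8767) = 30.8%.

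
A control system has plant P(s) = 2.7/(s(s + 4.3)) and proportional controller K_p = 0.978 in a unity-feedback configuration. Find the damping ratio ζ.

ζ = 1.32

With unity feedback the closed-loop characteristic equation is s² + 4.3s + 0.978·2.7 = s² + 4.3s + 2.641 = 0.
Matching s² + 2ζω_n s + ω_n²: ω_n = √2.641 = 1.625 rad/s and 2ζω_n = 4.3, so ζ = 4.3/(2·1.625) = 1.32.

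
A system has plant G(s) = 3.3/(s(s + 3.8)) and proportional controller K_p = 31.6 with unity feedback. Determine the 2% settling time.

Closed-loop characteristic equation: s² + 3.8s + 104.3 = 0, so ω_n = 10.21 rad/s and ζ = 3.8/(2·10.21) = 0.1861.
2% settling time T_s ≈ 4/(ζω_n) = 4/1.9 = 2.11 s.

T_s ≈ 2.11 s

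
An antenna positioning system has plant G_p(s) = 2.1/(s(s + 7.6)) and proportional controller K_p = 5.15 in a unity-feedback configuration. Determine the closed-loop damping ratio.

1 + K_p·G_p(s) = 0 gives s² + 7.6s + 10.82 = 0.
Matching s² + 2ζω_n s + ω_n²: ω_n = √10.82 = 3.289 rad/s and 2ζω_n = 7.6, so ζ = 7.6/(2·3.289) = 1.16.

ζ = 1.16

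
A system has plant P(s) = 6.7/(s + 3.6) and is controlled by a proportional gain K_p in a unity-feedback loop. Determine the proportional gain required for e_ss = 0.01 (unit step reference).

Steady-state error for a unit step on this type-0 loop is 1/(1 + K_p·P(0)).
P(0) = 1.861. Require 1/(1 + K_p·1.861) = 0.01, so 1 + 1.861·K_p = 100.
K_p = (100 − 1)/1.861 = 53.2.

K_p = 53.2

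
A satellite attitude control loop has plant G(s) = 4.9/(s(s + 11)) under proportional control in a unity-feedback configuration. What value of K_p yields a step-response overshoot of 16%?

K_p = 24.3

From %OS = 100·exp(−πζ/√(1−ζ²)) = 16%, ζ = −ln(0.16)/√(π²+ln²(0.16)) = 0.5039.
Characteristic equation s² + 11s + 4.9K_p = 0 gives ζ = 11/(2√(4.9K_p)).
Setting ζ = 0.5039: √(4.9K_p) = 11/(2·0.5039) = 10.92, so K_p = 119.1/4.9 = 24.3.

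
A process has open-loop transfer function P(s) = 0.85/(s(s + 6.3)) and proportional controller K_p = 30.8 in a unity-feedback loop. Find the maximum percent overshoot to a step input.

The closed-loop denominator s² + 6.3s + 26.18 gives ω_n = √26.18 = 5.117 and ζ = 6.3/(2ω_n) = 0.6156.
%OS = 100·exp(−πζ/√(1−ζ²)) = 100·exp(−π·0.6156/√0.621) = 8.59%.

8.59%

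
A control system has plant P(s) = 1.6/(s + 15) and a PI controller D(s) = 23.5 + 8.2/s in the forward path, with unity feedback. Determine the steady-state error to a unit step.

0

The open loop D(s)P(s) has a pole at the origin (type 1), so the static position error constant is infinite and e_ss = 1/(1+∞) = 0.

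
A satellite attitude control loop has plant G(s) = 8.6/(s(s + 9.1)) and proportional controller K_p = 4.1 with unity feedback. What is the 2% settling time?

From 1 + K_pG(s) = 0: s² + 9.1s + 35.26 = 0 ⇒ ω_n = 5.938, ζ = 0.7662.
2% settling time T_s ≈ 4/(ζω_n) = 4/4.55 = 0.879 s.

T_s ≈ 0.879 s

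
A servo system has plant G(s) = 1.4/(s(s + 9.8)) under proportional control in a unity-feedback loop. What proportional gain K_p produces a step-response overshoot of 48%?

From %OS = 100·exp(−πζ/√(1−ζ²)) = 48%, ζ = −ln(0.48)/√(π²+ln²(0.48)) = 0.2275.
Characteristic equation s² + 9.8s + 1.4K_p = 0 gives ζ = 9.8/(2√(1.4K_p)).
Setting ζ = 0.2275: √(1.4K_p) = 9.8/(2·0.2275) = 21.54, so K_p = 463.9/1.4 = 331.

K_p = 331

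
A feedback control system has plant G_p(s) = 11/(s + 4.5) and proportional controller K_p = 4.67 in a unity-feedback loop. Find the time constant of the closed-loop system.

Closed-loop transfer function: T(s) = K_p·G_p(s)/(1 + K_p·G_p(s)) = 51.37/(s + 4.5 + 51.37) = 51.37/(s + 55.87).
Time constant τ = 1/55.87 = 0.0179 s.

τ = 0.0179 s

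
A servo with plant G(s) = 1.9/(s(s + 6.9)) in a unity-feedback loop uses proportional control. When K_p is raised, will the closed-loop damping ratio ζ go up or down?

ζ = 6.9/(2√(1.9K_p)); increasing K_p raises the denominator, so ζ falls.

decrease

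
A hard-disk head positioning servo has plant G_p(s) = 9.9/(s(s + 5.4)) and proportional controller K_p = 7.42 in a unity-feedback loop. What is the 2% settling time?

Closed-loop characteristic equation: s² + 5.4s + 73.46 = 0, so ω_n = 8.571 rad/s and ζ = 5.4/(2·8.571) = 0.315.
2% settling time T_s ≈ 4/(ζω_n) = 4/2.7 = 1.48 s.

T_s ≈ 1.48 s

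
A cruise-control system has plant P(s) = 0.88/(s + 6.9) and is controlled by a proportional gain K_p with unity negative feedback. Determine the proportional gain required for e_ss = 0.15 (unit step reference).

K_p = 44.4

The loop is type 0, so e_ss(step) = 1/(1 + K_pos) with K_pos = K_p·P(0).
P(0) = 0.1275. Require 1/(1 + K_p·0.1275) = 0.15, so 1 + 0.1275·K_p = 6.667.
K_p = (6.667 − 1)/0.1275 = 44.4.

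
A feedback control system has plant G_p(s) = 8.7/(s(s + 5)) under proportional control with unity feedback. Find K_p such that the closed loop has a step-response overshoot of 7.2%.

From %OS = 100·exp(−πζ/√(1−ζ²)) = 7.2%, ζ = −ln(0.072)/√(π²+ln²(0.072)) = 0.6421.
Characteristic equation s² + 5s + 8.7K_p = 0 gives ζ = 5/(2√(8.7K_p)).
Setting ζ = 0.6421: √(8.7K_p) = 5/(2·0.6421) = 3.894, so K_p = 15.16/8.7 = 1.74.

K_p = 1.74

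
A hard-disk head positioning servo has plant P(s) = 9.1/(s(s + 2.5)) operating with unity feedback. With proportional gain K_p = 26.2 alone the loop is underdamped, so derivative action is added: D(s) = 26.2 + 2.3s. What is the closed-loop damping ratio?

Forward path: (26.2 + 2.3s)·9.1/(s(s+2.5)). The closed-loop characteristic equation is s² + (2.5 + 9.1·2.3)s + 9.1·26.2 = 0.
That is s² + 23.43s + 238.4 = 0, so ω_n = 15.44 rad/s and ζ = 23.43/(2·15.44) = 0.7587.

ζ = 0.759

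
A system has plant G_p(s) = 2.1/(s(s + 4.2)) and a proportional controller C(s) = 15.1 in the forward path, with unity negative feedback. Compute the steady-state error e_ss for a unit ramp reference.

The loop has one pole at the origin (type 1). Velocity error constant K_v = lim_{s→0} s·C(s)G_p(s) = 15.1·2.1/4.2 = 7.55.
Steady-state error to a unit ramp: e_ss = 1/K_v = 0.132.

0.132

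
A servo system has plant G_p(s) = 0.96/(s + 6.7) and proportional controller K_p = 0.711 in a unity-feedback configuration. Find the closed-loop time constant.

Closed-loop transfer function: T(s) = K_p·G_p(s)/(1 + K_p·G_p(s)) = 0.6826/(s + 6.7 + 0.6826) = 0.6826/(s + 7.383).
Time constant τ = 1/7.383 = 0.135 s.

τ = 0.135 s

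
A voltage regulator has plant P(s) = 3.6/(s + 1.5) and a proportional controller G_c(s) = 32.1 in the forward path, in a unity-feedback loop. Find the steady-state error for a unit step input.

0.0128

The loop is type 0. Static position error constant K_pos = G_c(0)·P(0) = 32.1·2.4 = 77.04.
Steady-state error to a unit step: e_ss = 1/(1+K_pos) = 1/78.04 = 0.0128.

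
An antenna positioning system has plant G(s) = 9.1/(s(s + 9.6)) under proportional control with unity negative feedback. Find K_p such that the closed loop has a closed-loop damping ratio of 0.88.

K_p = 3.27

Closed-loop characteristic equation: s² + 9.6s + K_p·9.1 = 0.
So ω_n = √(9.1K_p) and 2ζω_n = 9.6, giving ζ = 9.6/(2√(9.1K_p)).
Setting ζ = 0.88: √(9.1K_p) = 9.6/(2·0.88) = 5.455, so K_p = 29.75/9.1 = 3.27.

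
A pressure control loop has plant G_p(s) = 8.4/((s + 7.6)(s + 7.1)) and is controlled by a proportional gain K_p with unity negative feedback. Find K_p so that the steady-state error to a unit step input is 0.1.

Steady-state error for a unit step on this type-0 loop is 1/(1 + K_p·G_p(0)).
G_p(0) = 0.1557. Require 1/(1 + K_p·0.1557) = 0.1, so 1 + 0.1557·K_p = 10.
K_p = (10 − 1)/0.1557 = 57.8.

K_p = 57.8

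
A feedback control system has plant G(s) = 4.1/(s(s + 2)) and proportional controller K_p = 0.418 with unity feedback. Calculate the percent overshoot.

2.43%

The closed-loop denominator s² + 2s + 1.714 gives ω_n = √1.714 = 1.309 and ζ = 2/(2ω_n) = 0.7639.
%OS = 100·exp(−πζ/√(1−ζ²)) = 100·exp(−π·0.7639/√0.4165) = 2.43%.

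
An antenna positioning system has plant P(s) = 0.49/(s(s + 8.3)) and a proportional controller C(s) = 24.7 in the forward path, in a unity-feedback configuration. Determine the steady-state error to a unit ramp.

0.686

The loop has one pole at the origin (type 1). Velocity error constant K_v = lim_{s→0} s·C(s)P(s) = 24.7·0.49/8.3 = 1.458.
Steady-state error to a unit ramp: e_ss = 1/K_v = 0.686.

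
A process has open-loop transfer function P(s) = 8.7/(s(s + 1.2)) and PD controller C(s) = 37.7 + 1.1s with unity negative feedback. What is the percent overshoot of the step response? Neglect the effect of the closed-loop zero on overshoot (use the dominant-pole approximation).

Forward path: (37.7 + 1.1s)·8.7/(s(s+1.2)). The closed-loop characteristic equation is s² + (1.2 + 8.7·1.1)s + 8.7·37.7 = 0.
That is s² + 10.77s + 328 = 0, so ω_n = 18.11 rad/s and ζ = 10.77/(2·18.11) = 0.2973.
%OS = 100·exp(−πζ/√(1−ζ²)) = 37.6%.

37.6%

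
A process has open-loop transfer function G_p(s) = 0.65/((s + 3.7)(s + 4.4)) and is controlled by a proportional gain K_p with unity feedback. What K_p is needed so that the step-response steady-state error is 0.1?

Steady-state error for a unit step on this type-0 loop is 1/(1 + K_p·G_p(0)).
G_p(0) = 0.03993. Require 1/(1 + K_p·0.03993) = 0.1, so 1 + 0.03993·K_p = 10.
K_p = (10 − 1)/0.03993 = 225.

K_p = 225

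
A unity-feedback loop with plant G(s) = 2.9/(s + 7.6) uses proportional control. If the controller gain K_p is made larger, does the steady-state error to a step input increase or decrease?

decrease

e_ss = 1/(1 + K_p·G(0)); a larger K_p raises the denominator, so e_ss decreases.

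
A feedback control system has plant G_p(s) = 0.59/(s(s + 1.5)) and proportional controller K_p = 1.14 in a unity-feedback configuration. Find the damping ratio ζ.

ζ = 0.914

The closed-loop denominator is s(s+1.5) + 1.14·0.59 = s² + 1.5s + 0.6726.
Matching s² + 2ζω_n s + ω_n²: ω_n = √0.6726 = 0.8201 rad/s and 2ζω_n = 1.5, so ζ = 1.5/(2·0.8201) = 0.914.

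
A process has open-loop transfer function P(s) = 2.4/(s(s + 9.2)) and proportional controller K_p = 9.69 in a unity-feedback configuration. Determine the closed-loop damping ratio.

With unity feedback the closed-loop characteristic equation is s² + 9.2s + 9.69·2.4 = s² + 9.2s + 23.26 = 0.
Matching s² + 2ζω_n s + ω_n²: ω_n = √23.26 = 4.822 rad/s and 2ζω_n = 9.2, so ζ = 9.2/(2·4.822) = 0.954.

ζ = 0.954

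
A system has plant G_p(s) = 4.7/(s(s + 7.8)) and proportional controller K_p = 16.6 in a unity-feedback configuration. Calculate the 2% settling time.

T_s ≈ 1.03 s

The closed-loop denominator s² + 7.8s + 78.02 gives ω_n = √78.02 = 8.833 and ζ = 7.8/(2ω_n) = 0.4415.
2% settling time T_s ≈ 4/(ζω_n) = 4/3.9 = 1.03 s.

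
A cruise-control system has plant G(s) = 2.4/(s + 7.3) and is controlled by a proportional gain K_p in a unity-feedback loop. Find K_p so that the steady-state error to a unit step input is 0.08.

Steady-state error for a unit step on this type-0 loop is 1/(1 + K_p·G(0)).
G(0) = 0.3288. Require 1/(1 + K_p·0.3288) = 0.08, so 1 + 0.3288·K_p = 12.5.
K_p = (12.5 − 1)/0.3288 = 35.

K_p = 35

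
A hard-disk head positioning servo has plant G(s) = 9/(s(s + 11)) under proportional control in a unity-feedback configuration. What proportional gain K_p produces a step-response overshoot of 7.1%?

From %OS = 100·exp(−πζ/√(1−ζ²)) = 7.1%, ζ = −ln(0.071)/√(π²+ln²(0.071)) = 0.6441.
Characteristic equation s² + 11s + 9K_p = 0 gives ζ = 11/(2√(9K_p)).
Setting ζ = 0.6441: √(9K_p) = 11/(2·0.6441) = 8.539, so K_p = 72.92/9 = 8.1.

K_p = 8.1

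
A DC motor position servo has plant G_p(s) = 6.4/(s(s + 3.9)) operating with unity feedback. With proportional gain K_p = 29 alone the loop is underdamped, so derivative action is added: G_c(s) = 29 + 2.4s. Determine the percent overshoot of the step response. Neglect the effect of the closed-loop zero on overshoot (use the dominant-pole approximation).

Forward path: (29 + 2.4s)·6.4/(s(s+3.9)). The closed-loop characteristic equation is s² + (3.9 + 6.4·2.4)s + 6.4·29 = 0.
That is s² + 19.26s + 185.6 = 0, so ω_n = 13.62 rad/s and ζ = 19.26/(2·13.62) = 0.7069.
%OS = 100·exp(−πζ/√(1−ζ²)) = 4.33%.

4.33%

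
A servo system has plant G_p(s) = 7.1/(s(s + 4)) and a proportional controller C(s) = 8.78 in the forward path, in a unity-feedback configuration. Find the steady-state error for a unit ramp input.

The loop has one pole at the origin (type 1). Velocity error constant K_v = lim_{s→0} s·C(s)G_p(s) = 8.78·7.1/4 = 15.58.
Steady-state error to a unit ramp: e_ss = 1/K_v = 0.0642.

0.0642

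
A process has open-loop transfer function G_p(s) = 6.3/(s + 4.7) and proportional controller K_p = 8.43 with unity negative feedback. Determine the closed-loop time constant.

τ = 0.0173 s

Closed-loop transfer function: T(s) = K_p·G_p(s)/(1 + K_p·G_p(s)) = 53.11/(s + 4.7 + 53.11) = 53.11/(s + 57.81).
Time constant τ = 1/57.81 = 0.0173 s.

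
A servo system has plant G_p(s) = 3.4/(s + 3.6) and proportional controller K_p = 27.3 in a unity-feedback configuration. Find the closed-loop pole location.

s = -96.42

Closed-loop transfer function: T(s) = K_p·G_p(s)/(1 + K_p·G_p(s)) = 92.82/(s + 3.6 + 92.82) = 92.82/(s + 96.42).
The closed-loop pole is at s = −96.42.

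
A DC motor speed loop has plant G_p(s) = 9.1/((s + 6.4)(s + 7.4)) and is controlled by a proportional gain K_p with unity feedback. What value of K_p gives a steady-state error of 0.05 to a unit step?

K_p = 98.9

For a type-0 loop with proportional control, e_ss = 1/(1 + K_p·G_p(0)).
G_p(0) = 0.1921. Require 1/(1 + K_p·0.1921) = 0.05, so 1 + 0.1921·K_p = 20.
K_p = (20 − 1)/0.1921 = 98.9.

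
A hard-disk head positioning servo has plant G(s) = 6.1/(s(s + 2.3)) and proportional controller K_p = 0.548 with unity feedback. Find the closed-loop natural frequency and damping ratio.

The closed-loop denominator is s(s+2.3) + 0.548·6.1 = s² + 2.3s + 3.343.
Matching s² + 2ζω_n s + ω_n²: ω_n = √3.343 = 1.828 rad/s and 2ζω_n = 2.3, so ζ = 2.3/(2·1.828) = 0.629.

ω_n = 1.83 rad/s, ζ = 0.629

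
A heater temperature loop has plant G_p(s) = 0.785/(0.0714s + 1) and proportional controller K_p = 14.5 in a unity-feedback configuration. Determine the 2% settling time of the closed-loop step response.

Closed loop: T(s) = K_p·G_p/(1+K_p·G_p) = 11.38/(0.0714s + 1 + 11.38), with pole at s = −(1 + 11.38)/0.0714 = −173.4.
τ = 1/173.4 = 0.005766 s, so 2% settling time ≈ 4τ = 0.0231 s.

T_s ≈ 0.0231 s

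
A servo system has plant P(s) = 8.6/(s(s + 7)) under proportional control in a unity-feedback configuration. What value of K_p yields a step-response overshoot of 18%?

K_p = 6.21

From %OS = 100·exp(−πζ/√(1−ζ²)) = 18%, ζ = −ln(0.18)/√(π²+ln²(0.18)) = 0.4791.
Characteristic equation s² + 7s + 8.6K_p = 0 gives ζ = 7/(2√(8.6K_p)).
Setting ζ = 0.4791: √(8.6K_p) = 7/(2·0.4791) = 7.305, so K_p = 53.37/8.6 = 6.21.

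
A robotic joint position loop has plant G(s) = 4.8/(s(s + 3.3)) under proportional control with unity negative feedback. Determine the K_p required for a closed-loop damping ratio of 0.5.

Closed-loop characteristic equation: s² + 3.3s + K_p·4.8 = 0.
So ω_n = √(4.8K_p) and 2ζω_n = 3.3, giving ζ = 3.3/(2√(4.8K_p)).
Setting ζ = 0.5: √(4.8K_p) = 3.3/(2·0.5) = 3.3, so K_p = 10.89/4.8 = 2.27.

K_p = 2.27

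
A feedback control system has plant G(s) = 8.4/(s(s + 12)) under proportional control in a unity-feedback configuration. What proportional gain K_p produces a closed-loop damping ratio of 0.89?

Closed-loop characteristic equation: s² + 12s + K_p·8.4 = 0.
So ω_n = √(8.4K_p) and 2ζω_n = 12, giving ζ = 12/(2√(8.4K_p)).
Setting ζ = 0.89: √(8.4K_p) = 12/(2·0.89) = 6.742, so K_p = 45.45/8.4 = 5.41.

K_p = 5.41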